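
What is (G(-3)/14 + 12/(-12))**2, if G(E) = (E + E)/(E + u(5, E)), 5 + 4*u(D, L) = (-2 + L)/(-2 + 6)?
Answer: 214369/261121 ≈ 0.82096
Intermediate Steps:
u(D, L) = -11/8 + L/16 (u(D, L) = -5/4 + ((-2 + L)/(-2 + 6))/4 = -5/4 + ((-2 + L)/4)/4 = -5/4 + ((-2 + L)*(1/4))/4 = -5/4 + (-1/2 + L/4)/4 = -5/4 + (-1/8 + L/16) = -11/8 + L/16)
G(E) = 2*E/(-11/8 + 17*E/16) (G(E) = (E + E)/(E + (-11/8 + E/16)) = (2*E)/(-11/8 + 17*E/16) = 2*E/(-11/8 + 17*E/16))
(G(-3)/14 + 12/(-12))**2 = ((32*(-3)/(-22 + 17*(-3)))/14 + 12/(-12))**2 = ((32*(-3)/(-22 - 51))*(1/14) + 12*(-1/12))**2 = ((32*(-3)/(-73))*(1/14) - 1)**2 = ((32*(-3)*(-1/73))*(1/14) - 1)**2 = ((96/73)*(1/14) - 1)**2 = (48/511 - 1)**2 = (-463/511)**2 = 214369/261121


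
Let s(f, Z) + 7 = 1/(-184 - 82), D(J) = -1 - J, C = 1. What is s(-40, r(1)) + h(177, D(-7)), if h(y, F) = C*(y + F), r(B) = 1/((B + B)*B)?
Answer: 46815/266 ≈ 176.00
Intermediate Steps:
r(B) = 1/(2*B**2) (r(B) = 1/(((2*B))*B) = (1/(2*B))/B = 1/(2*B**2))
s(f, Z) = -1863/266 (s(f, Z) = -7 + 1/(-184 - 82) = -7 + 1/(-266) = -7 - 1/266 = -1863/266)
h(y, F) = F + y (h(y, F) = 1*(y + F) = 1*(F + y) = F + y)
s(-40, r(1)) + h(177, D(-7)) = -1863/266 + ((-1 - 1*(-7)) + 177) = -1863/266 + ((-1 + 7) + 177) = -1863/266 + (6 + 177) = -1863/266 + 183 = 46815/266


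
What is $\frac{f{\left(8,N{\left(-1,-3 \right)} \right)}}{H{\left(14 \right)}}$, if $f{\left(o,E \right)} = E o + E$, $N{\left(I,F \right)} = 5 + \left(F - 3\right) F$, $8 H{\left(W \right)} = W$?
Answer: $\frac{828}{7} \approx 118.29$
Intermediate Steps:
$H{\left(W \right)} = \frac{W}{8}$
$N{\left(I,F \right)} = 5 + F \left(-3 + F\right)$ ($N{\left(I,F \right)} = 5 + \left(-3 + F\right) F = 5 + F \left(-3 + F\right)$)
$f{\left(o,E \right)} = E + E o$
$\frac{f{\left(8,N{\left(-1,-3 \right)} \right)}}{H{\left(14 \right)}} = \frac{\left(5 + \left(-3\right)^{2} - -9\right) \left(1 + 8\right)}{\frac{1}{8} \cdot 14} = \frac{\left(5 + 9 + 9\right) 9}{\frac{7}{4}} = 23 \cdot 9 \cdot \frac{4}{7} = 207 \cdot \frac{4}{7} = \frac{828}{7}$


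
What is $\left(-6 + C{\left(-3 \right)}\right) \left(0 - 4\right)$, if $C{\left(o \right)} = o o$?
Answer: $-12$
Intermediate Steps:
$C{\left(o \right)} = o^{2}$
$\left(-6 + C{\left(-3 \right)}\right) \left(0 - 4\right) = \left(-6 + \left(-3\right)^{2}\right) \left(0 - 4\right) = \left(-6 + 9\right) \left(0 - 4\right) = 3 \left(-4\right) = -12$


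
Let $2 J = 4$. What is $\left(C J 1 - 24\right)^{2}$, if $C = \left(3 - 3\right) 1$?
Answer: $576$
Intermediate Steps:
$C = 0$ ($C = 0 \cdot 1 = 0$)
$J = 2$ ($J = \frac{1}{2} \cdot 4 = 2$)
$\left(C J 1 - 24\right)^{2} = \left(0 \cdot 2 \cdot 1 - 24\right)^{2} = \left(0 \cdot 1 - 24\right)^{2} = \left(0 - 24\right)^{2} = \left(-24\right)^{2} = 576$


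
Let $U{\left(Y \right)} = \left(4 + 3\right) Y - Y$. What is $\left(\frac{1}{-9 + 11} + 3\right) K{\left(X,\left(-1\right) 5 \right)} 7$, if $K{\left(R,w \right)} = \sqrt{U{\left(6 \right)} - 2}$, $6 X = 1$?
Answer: $\frac{49 \sqrt{34}}{2} \approx 142.86$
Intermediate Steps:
$X = \frac{1}{6}$ ($X = \frac{1}{6} \cdot 1 = \frac{1}{6} \approx 0.16667$)
$U{\left(Y \right)} = 6 Y$ ($U{\left(Y \right)} = 7 Y - Y = 6 Y$)
$K{\left(R,w \right)} = \sqrt{34}$ ($K{\left(R,w \right)} = \sqrt{6 \cdot 6 - 2} = \sqrt{36 - 2} = \sqrt{34}$)
$\left(\frac{1}{-9 + 11} + 3\right) K{\left(X,\left(-1\right) 5 \right)} 7 = \left(\frac{1}{-9 + 11} + 3\right) \sqrt{34} \cdot 7 = \left(\frac{1}{2} + 3\right) \sqrt{34} \cdot 7 = \frac{7 \sqrt{34}}{2} \cdot 7 = \frac{49 \sqrt{34}}{2}$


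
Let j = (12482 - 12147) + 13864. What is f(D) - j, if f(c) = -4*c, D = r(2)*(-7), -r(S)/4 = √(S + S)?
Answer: -14423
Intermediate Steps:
j = 14199 (j = 335 + 13864 = 14199)
r(S) = -4*√2*√S (r(S) = -4*√(S + S) = -4*√2*√S)
D = 56 (D = -4*√2*√2*(-7) = -8*(-7) = 56)
f(D) - j = -4*56 - 1*14199 = -224 - 14199 = -14423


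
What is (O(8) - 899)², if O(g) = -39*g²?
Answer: 11526025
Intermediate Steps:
(O(8) - 899)² = (-39*8² - 899)² = (-39*64 - 899)² = (-2496 - 899)² = (-3395)² = 11526025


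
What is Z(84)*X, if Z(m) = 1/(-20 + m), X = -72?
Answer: -9/8 ≈ -1.1250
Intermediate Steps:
Z(84)*X = -72/(-20 + 84) = -72/64 = (1/64)*(-72) = -9/8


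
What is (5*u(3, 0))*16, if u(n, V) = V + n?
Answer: 240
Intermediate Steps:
(5*u(3, 0))*16 = (5*(0 + 3))*16 = (5*3)*16 = 15*16 = 240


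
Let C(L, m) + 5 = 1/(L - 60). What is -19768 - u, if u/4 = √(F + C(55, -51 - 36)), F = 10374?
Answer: -19768 - 8*√64805/5 ≈ -20175.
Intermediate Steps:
C(L, m) = -5 + 1/(-60 + L) (C(L, m) = -5 + 1/(L - 60) = -5 + 1/(-60 + L))
u = 8*√64805/5 (u = 4*√(10374 + (301 - 5*55)/(-60 + 55)) = 4*√(10374 + (301 - 275)/(-5)) = 4*√(10374 - ⅕*26) = 4*√(10374 - 26/5) = 4*√(51844/5) = 4*(2*√64805/5) = 8*√64805/5 ≈ 407.31)
-19768 - u = -19768 - 8*√64805/5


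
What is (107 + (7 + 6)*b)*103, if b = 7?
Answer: 20394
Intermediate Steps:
(107 + (7 + 6)*b)*103 = (107 + (7 + 6)*7)*103 = (107 + 13*7)*103 = (107 + 91)*103 = 198*103 = 20394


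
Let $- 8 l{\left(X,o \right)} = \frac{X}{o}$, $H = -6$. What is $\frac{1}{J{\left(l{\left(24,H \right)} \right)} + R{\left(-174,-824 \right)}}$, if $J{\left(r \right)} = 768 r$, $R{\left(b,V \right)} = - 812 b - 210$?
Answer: $\frac{1}{141462} \approx 7.069 \cdot 10^{-6}$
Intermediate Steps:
$R{\left(b,V \right)} = -210 - 812 b$
$l{\left(X,o \right)} = - \frac{X}{8 o}$ ($l{\left(X,o \right)} = - \frac{X \frac{1}{o}}{8} = - \frac{X}{8 o}$)
$\frac{1}{J{\left(l{\left(24,H \right)} \right)} + R{\left(-174,-824 \right)}} = \frac{1}{768 \left(\left(- \frac{1}{8}\right) 24 \frac{1}{-6}\right) - -141078} = \frac{1}{768 \left(\left(- \frac{1}{8}\right) 24 \left(- \frac{1}{6}\right)\right) + \left(-210 + 141288\right)} = \frac{1}{768 \cdot \frac{1}{2} + 141078} = \frac{1}{384 + 141078} = \frac{1}{141462}$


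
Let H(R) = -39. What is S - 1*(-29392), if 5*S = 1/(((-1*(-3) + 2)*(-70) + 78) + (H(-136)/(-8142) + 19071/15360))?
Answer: 55290840267824/1881152751 ≈ 29392.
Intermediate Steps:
S = -1389568/1881152751 (S = 1/(5*(((-1*(-3) + 2)*(-70) + 78) + (-39/(-8142) + 19071/15360))) = 1/(5*(((3 + 2)*(-70) + 78) + (-39*(-1/8142) + 19071*(1/15360)))) = 1/(5*((5*(-70) + 78) + (13/2714 + 6357/5120))) = 1/(5*((-350 + 78) + 8659729/6947840)) = 1/(5*(-272 + 8659729/6947840)) = 1/(5*(-1881152751/6947840)) = (1/5)*(-6947840/1881152751) = -1389568/1881152751 ≈ -0.00073868)
S - 1*(-29392) = -1389568/1881152751 - 1*(-29392) = -1389568/1881152751 + 29392 = 55290840267824/1881152751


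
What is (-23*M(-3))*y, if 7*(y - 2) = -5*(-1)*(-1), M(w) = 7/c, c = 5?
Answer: -207/5 ≈ -41.400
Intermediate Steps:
M(w) = 7/5
y = 9/7 (y = 2 + (-5*(-1)*(-1))/7 = 2 + (5*(-1))/7 = 2 + (⅐)*(-5) = 2 - 5/7 = 9/7 ≈ 1.2857)
(-23*M(-3))*y = -23*7/5*(9/7) = -161/5*9/7 = -207/5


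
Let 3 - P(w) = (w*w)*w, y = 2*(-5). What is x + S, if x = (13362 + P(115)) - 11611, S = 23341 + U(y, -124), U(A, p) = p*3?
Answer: -1496152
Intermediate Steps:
y = -10
U(A, p) = 3*p
S = 22969 (S = 23341 + 3*(-124) = 23341 - 372 = 22969)
P(w) = 3 - w³ (P(w) = 3 - w*w*w = 3 - w²*w = 3 - w³)
x = -1519121 (x = (13362 + (3 - 1*115³)) - 11611 = (13362 + (3 - 1*1520875)) - 11611 = (13362 + (3 - 1520875)) - 11611 = (13362 - 1520872) - 11611 = -1507510 - 11611 = -1519121)
x + S = -1519121 + 22969 = -1496152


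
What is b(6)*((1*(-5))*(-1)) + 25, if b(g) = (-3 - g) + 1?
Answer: -15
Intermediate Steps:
b(g) = -2 - g
b(6)*((1*(-5))*(-1)) + 25 = (-2 - 1*6)*((1*(-5))*(-1)) + 25 = (-2 - 6)*(-5*(-1)) + 25 = -8*5 + 25 = -40 + 25 = -15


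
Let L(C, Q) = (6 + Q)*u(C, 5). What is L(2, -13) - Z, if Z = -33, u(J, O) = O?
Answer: -2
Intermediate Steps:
L(C, Q) = 30 + 5*Q (L(C, Q) = (6 + Q)*5 = 30 + 5*Q)
L(2, -13) - Z = (30 + 5*(-13)) - 1*(-33) = (30 - 65) + 33 = -35 + 33 = -2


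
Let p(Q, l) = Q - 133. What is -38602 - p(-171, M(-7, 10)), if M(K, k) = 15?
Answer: -38298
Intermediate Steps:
p(Q, l) = -133 + Q
-38602 - p(-171, M(-7, 10)) = -38602 - (-133 - 171) = -38602 - 1*(-304) = -38602 + 304 = -38298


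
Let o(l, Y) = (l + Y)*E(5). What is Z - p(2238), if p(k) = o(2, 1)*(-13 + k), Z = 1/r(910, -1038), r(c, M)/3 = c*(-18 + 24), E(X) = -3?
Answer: 328009501/16380 ≈ 20025.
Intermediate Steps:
r(c, M) = 18*c (r(c, M) = 3*(c*(-18 + 24)) = 3*(c*6) = 3*(6*c) = 18*c)
o(l, Y) = -3*Y - 3*l (o(l, Y) = (l + Y)*(-3) = (Y + l)*(-3) = -3*Y - 3*l)
Z = 1/16380 (Z = 1/(18*910) = 1/16380 ≈ 6.1050e-5)
p(k) = 117 - 9*k (p(k) = (-3*1 - 3*2)*(-13 + k) = (-3 - 6)*(-13 + k) = -9*(-13 + k) = 117 - 9*k)
Z - p(2238) = 1/16380 - (117 - 9*2238) = 1/16380 - (117 - 20142) = 1/16380 - 1*(-20025) = 1/16380 + 20025 = 328009501/16380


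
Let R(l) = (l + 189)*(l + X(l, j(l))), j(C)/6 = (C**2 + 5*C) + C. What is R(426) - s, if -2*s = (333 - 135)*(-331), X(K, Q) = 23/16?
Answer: 3681681/16 ≈ 2.3011e+5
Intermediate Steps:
j(C) = 6*C**2 + 36*C (j(C) = 6*((C**2 + 5*C) + C) = 6*(C**2 + 6*C) = 6*C**2 + 36*C)
X(K, Q) = 23/16 (X(K, Q) = 23*(1/16) = 23/16)
R(l) = (189 + l)*(23/16 + l) (R(l) = (l + 189)*(l + 23/16) = (189 + l)*(23/16 + l))
s = 32769 (s = -(333 - 135)*(-331)/2 = -99*(-331) = -1/2*(-65538) = 32769)
R(426) - s = (4347/16 + 426**2 + (3047/16)*426) - 1*32769 = (4347/16 + 181476 + 649011/8) - 32769 = 4205985/16 - 32769 = 3681681/16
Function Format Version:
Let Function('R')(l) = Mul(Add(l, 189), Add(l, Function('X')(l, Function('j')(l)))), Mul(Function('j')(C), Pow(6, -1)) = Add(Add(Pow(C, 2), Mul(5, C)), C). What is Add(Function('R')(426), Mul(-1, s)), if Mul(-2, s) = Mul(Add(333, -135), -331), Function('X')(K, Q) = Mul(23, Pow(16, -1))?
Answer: Rational(3681681, 16) ≈ 2.3011e+5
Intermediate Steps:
Function('j')(C) = Add(Mul(6, Pow(C, 2)), Mul(36, C)) (Function('j')(C) = Mul(6, Add(Add(Pow(C, 2), Mul(5, C)), C)) = Mul(6, Add(Pow(C, 2), Mul(6, C))) = Add(Mul(6, Pow(C, 2)), Mul(36, C)))
Function('X')(K, Q) = Rational(23, 16) (Function('X')(K, Q) = Mul(23, Rational(1, 16)) = Rational(23, 16))
Function('R')(l) = Mul(Add(189, l), Add(Rational(23, 16), l)) (Function('R')(l) = Mul(Add(l, 189), Add(l, Rational(23, 16))) = Mul(Add(189, l), Add(Rational(23, 16), l)))
s = 32769 (s = Mul(Rational(-1, 2), Mul(Add(333, -135), -331)) = Mul(Rational(-1, 2), Mul(198, -331)) = Mul(Rational(-1, 2), -65538) = 32769)
Add(Function('R')(426), Mul(-1, s)) = Add(Add(Rational(4347, 16), Pow(426, 2), Mul(Rational(3047, 16), 426)), Mul(-1, 32769)) = Add(Add(Rational(4347, 16), 181476, Rational(649011, 8)), -32769) = Add(Rational(4205985, 16), -32769) = Rational(3681681, 16)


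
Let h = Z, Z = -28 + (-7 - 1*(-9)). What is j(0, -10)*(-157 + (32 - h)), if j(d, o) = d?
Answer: 0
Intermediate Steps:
Z = -26 (Z = -28 + (-7 + 9) = -28 + 2 = -26)
h = -26
j(0, -10)*(-157 + (32 - h)) = 0*(-157 + (32 - 1*(-26))) = 0*(-157 + (32 + 26)) = 0*(-157 + 58) = 0*(-99) = 0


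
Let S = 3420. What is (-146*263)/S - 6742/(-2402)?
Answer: -17293589/2053710 ≈ -8.4207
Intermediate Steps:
(-146*263)/S - 6742/(-2402) = -146*263/3420 - 6742/(-2402) = -38398*1/3420 - 6742*(-1/2402) = -19199/1710 + 3371/1201 = -17293589/2053710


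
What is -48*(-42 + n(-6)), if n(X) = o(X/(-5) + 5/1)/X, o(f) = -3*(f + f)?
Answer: 8592/5 ≈ 1718.4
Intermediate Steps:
o(f) = -6*f
n(X) = (-30 + 6*X/5)/X (n(X) = (-6*(X/(-5) + 5/1))/X = (-6*(X*(-⅕) + 5*1))/X = (-6*(-X/5 + 5))/X = (-6*(5 - X/5))/X = (-30 + 6*X/5)/X)
-48*(-42 + n(-6)) = -48*(-42 + (6/5 - 30/(-6))) = -48*(-42 + (6/5 - 30*(-⅙))) = -48*(-42 + (6/5 + 5)) = -48*(-42 + 31/5) = -48*(-179/5) = 8592/5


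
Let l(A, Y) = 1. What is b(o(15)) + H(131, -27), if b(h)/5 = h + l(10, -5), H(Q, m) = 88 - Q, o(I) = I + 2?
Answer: 47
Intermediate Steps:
o(I) = 2 + I
b(h) = 5 + 5*h (b(h) = 5*(h + 1) = 5*(1 + h) = 5 + 5*h)
b(o(15)) + H(131, -27) = (5 + 5*(2 + 15)) + (88 - 1*131) = (5 + 5*17) + (88 - 131) = (5 + 85) - 43 = 90 - 43 = 47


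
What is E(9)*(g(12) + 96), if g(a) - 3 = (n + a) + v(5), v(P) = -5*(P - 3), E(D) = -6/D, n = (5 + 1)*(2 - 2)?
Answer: -202/3 ≈ -67.333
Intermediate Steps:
n = 0 (n = 6*0 = 0)
v(P) = 15 - 5*P (v(P) = -5*(-3 + P) = 15 - 5*P)
g(a) = -7 + a (g(a) = 3 + ((0 + a) + (15 - 5*5)) = 3 + (a + (15 - 25)) = 3 + (a - 10) = 3 + (-10 + a) = -7 + a)
E(9)*(g(12) + 96) = (-6/9)*((-7 + 12) + 96) = (-6*⅑)*(5 + 96) = -⅔*101 = -202/3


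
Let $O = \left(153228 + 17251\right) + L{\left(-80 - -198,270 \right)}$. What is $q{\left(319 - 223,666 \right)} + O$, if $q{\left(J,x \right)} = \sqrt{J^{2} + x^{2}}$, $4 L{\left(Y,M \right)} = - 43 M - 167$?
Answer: $\frac{670139}{4} + 6 \sqrt{12577} \approx 1.6821 \cdot 10^{5}$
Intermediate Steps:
$L{\left(Y,M \right)} = - \frac{167}{4} - \frac{43 M}{4}$ ($L{\left(Y,M \right)} = \frac{- 43 M - 167}{4} = \frac{-167 - 43 M}{4} = - \frac{167}{4} - \frac{43 M}{4}$)
$O = \frac{670139}{4}$ ($O = \left(153228 + 17251\right) - \frac{11777}{4} = 170479 - \frac{11777}{4} = \frac{670139}{4} \approx 1.6753 \cdot 10^{5}$)
$q{\left(319 - 223,666 \right)} + O = \sqrt{\left(319 - 223\right)^{2} + 666^{2}} + \frac{670139}{4} = \sqrt{96^{2} + 443556} + \frac{670139}{4} = \sqrt{9216 + 443556} + \frac{670139}{4} = \sqrt{452772} + \frac{670139}{4} = 6 \sqrt{12577} + \frac{670139}{4} = \frac{670139}{4} + 6 \sqrt{12577}$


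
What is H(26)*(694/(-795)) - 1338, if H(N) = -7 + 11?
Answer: -1066486/795 ≈ -1341.5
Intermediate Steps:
H(N) = 4
H(26)*(694/(-795)) - 1338 = 4*(694/(-795)) - 1338 = 4*(694*(-1/795)) - 1338 = 4*(-694/795) - 1338 = -2776/795 - 1338 = -1066486/795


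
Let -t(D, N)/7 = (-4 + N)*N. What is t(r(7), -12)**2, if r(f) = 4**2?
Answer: 1806336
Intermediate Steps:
r(f) = 16
t(D, N) = -7*N*(-4 + N) (t(D, N) = -7*(-4 + N)*N = -7*N*(-4 + N))
t(r(7), -12)**2 = (7*(-12)*(4 - 1*(-12)))**2 = (7*(-12)*(4 + 12))**2 = (7*(-12)*16)**2 = (-1344)**2 = 1806336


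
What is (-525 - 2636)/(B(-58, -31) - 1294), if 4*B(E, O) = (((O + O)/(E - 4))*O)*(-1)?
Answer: 12644/5145 ≈ 2.4575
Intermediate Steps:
B(E, O) = -O²/(2*(-4 + E)) (B(E, O) = ((((O + O)/(E - 4))*O)*(-1))/4 = ((((2*O)/(-4 + E))*O)*(-1))/4 = (((2*O/(-4 + E))*O)*(-1))/4 = ((2*O²/(-4 + E))*(-1))/4 = (-2*O²/(-4 + E))/4 = -O²/(2*(-4 + E)))
(-525 - 2636)/(B(-58, -31) - 1294) = (-525 - 2636)/(-1*(-31)²/(-8 + 2*(-58)) - 1294) = -3161/(-1*961/(-8 - 116) - 1294) = -3161/(-1*961/(-124) - 1294) = -3161/(-1*961*(-1/124) - 1294) = -3161/(31/4 - 1294) = -3161/(-5145/4) = -3161*(-4/5145) = 12644/5145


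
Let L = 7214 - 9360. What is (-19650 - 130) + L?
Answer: -21926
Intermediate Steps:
L = -2146
(-19650 - 130) + L = (-19650 - 130) - 2146 = -19780 - 2146 = -21926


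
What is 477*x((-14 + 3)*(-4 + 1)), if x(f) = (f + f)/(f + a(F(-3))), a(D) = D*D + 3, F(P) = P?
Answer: 3498/5 ≈ 699.60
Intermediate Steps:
a(D) = 3 + D² (a(D) = D² + 3 = 3 + D²)
x(f) = 2*f/(12 + f) (x(f) = (f + f)/(f + (3 + (-3)²)) = (2*f)/(f + (3 + 9)) = (2*f)/(f + 12) = (2*f)/(12 + f) = 2*f/(12 + f))
477*x((-14 + 3)*(-4 + 1)) = 477*(2*((-14 + 3)*(-4 + 1))/(12 + (-14 + 3)*(-4 + 1))) = 477*(2*(-11*(-3))/(12 - 11*(-3))) = 477*(2*33/(12 + 33)) = 477*(2*33/45) = 477*(2*33*(1/45)) = 477*(22/15) = 3498/5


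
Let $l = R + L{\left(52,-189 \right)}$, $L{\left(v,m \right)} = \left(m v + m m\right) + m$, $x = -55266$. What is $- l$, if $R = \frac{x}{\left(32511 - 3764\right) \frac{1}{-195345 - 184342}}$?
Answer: $- \frac{21722694630}{28747} \approx -7.5565 \cdot 10^{5}$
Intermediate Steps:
$L{\left(v,m \right)} = m + m^{2} + m v$ ($L{\left(v,m \right)} = \left(m v + m^{2}\right) + m = \left(m^{2} + m v\right) + m = m + m^{2} + m v$)
$R = \frac{20983781742}{28747}$ ($R = - \frac{55266}{\left(32511 - 3764\right) \frac{1}{-195345 - 184342}} = - \frac{55266}{28747 \frac{1}{-379687}} = - \frac{55266}{28747 \left(- \frac{1}{379687}\right)} = - \frac{55266}{- \frac{28747}{379687}} = \left(-55266\right) \left(- \frac{379687}{28747}\right) = \frac{20983781742}{28747} \approx 7.2995 \cdot 10^{5}$)
$l = \frac{21722694630}{28747}$ ($l = \frac{20983781742}{28747} - 189 \left(1 - 189 + 52\right) = \frac{20983781742}{28747} - -25704 = \frac{20983781742}{28747} + 25704 = \frac{21722694630}{28747} \approx 7.5565 \cdot 10^{5}$)
$- l = \left(-1\right) \frac{21722694630}{28747} = - \frac{21722694630}{28747}$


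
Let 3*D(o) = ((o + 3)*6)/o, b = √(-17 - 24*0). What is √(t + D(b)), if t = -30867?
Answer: √(-8919985 - 102*I*√17)/17 ≈ 0.0041416 - 175.68*I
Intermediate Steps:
b = I*√17 (b = √(-17 + 0) = √(-17) = I*√17 ≈ 4.1231*I)
D(o) = (18 + 6*o)/(3*o) (D(o) = (((o + 3)*6)/o)/3 = (((3 + o)*6)/o)/3 = ((18 + 6*o)/o)/3 = (18 + 6*o)/(3*o))
√(t + D(b)) = √(-30867 + (2 + 6/((I*√17)))) = √(-30867 + (2 + 6*(-I*√17/17))) = √(-30867 + (2 - 6*I*√17/17)) = √(-30865 - 6*I*√17/17)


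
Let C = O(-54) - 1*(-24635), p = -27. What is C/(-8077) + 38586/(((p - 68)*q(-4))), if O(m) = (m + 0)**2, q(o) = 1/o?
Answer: 1244019143/767315 ≈ 1621.3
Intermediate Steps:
O(m) = m**2
C = 27551 (C = (-54)**2 - 1*(-24635) = 2916 + 24635 = 27551)
C/(-8077) + 38586/(((p - 68)*q(-4))) = 27551/(-8077) + 38586/(((-27 - 68)/(-4))) = 27551*(-1/8077) + 38586/((-95*(-1/4))) = -27551/8077 + 38586/(95/4) = -27551/8077 + 38586*(4/95) = -27551/8077 + 154344/95 = 1244019143/767315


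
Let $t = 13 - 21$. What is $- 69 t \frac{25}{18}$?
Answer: $\frac{2300}{3} \approx 766.67$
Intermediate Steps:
$t = -8$
$- 69 t \frac{25}{18} = \left(-69\right) \left(-8\right) \frac{25}{18} = 552 \cdot 25 \cdot \frac{1}{18} = 552 \cdot \frac{25}{18} = \frac{2300}{3}$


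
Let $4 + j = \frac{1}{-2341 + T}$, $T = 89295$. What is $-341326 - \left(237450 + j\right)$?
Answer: $- \frac{50326540489}{86954} \approx -5.7877 \cdot 10^{5}$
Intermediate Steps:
$j = - \frac{347815}{86954}$ ($j = -4 + \frac{1}{-2341 + 89295} = -4 + \frac{1}{86954} = - \frac{347815}{86954} \approx -4.0$)
$-341326 - \left(237450 + j\right) = -341326 - \left(237450 - \frac{347815}{86954}\right) = -341326 - \frac{20646879485}{86954} = - \frac{50326540489}{86954}$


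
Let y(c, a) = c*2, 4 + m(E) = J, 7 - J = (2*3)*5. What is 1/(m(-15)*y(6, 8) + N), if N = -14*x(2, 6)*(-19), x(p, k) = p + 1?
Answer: 1/474 ≈ 0.0021097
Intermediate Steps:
x(p, k) = 1 + p
J = -23 (J = 7 - 2*3*5 = 7 - 6*5 = 7 - 1*30 = 7 - 30 = -23)
m(E) = -27 (m(E) = -4 - 23 = -27)
N = 798 (N = -14*(1 + 2)*(-19) = -14*3*(-19) = -42*(-19) = 798)
y(c, a) = 2*c
1/(m(-15)*y(6, 8) + N) = 1/(-54*6 + 798) = 1/(-27*12 + 798) = 1/(-324 + 798) = 1/474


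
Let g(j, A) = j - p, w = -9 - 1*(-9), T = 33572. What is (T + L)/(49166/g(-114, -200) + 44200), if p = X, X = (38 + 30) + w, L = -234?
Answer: 233366/307509 ≈ 0.75889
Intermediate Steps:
w = 0 (w = -9 + 9 = 0)
X = 68 (X = (38 + 30) + 0 = 68 + 0 = 68)
p = 68
g(j, A) = -68 + j (g(j, A) = j - 1*68 = j - 68 = -68 + j)
(T + L)/(49166/g(-114, -200) + 44200) = (33572 - 234)/(49166/(-68 - 114) + 44200) = 33338/(49166/(-182) + 44200) = 33338/(49166*(-1/182) + 44200) = 33338/(-1891/7 + 44200) = 33338/(307509/7) = 33338*(7/307509) = 233366/307509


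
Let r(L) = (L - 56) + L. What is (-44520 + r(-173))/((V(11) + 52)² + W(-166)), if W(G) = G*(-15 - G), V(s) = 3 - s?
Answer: 7487/3855 ≈ 1.9422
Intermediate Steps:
r(L) = -56 + 2*L (r(L) = (-56 + L) + L = -56 + 2*L)
(-44520 + r(-173))/((V(11) + 52)² + W(-166)) = (-44520 + (-56 + 2*(-173)))/(((3 - 1*11) + 52)² - 1*(-166)*(15 - 166)) = (-44520 + (-56 - 346))/(((3 - 11) + 52)² - 1*(-166)*(-151)) = (-44520 - 402)/((-8 + 52)² - 25066) = -44922/(44² - 25066) = -44922/(1936 - 25066) = -44922/(-23130) = -44922*(-1/23130) = 7487/3855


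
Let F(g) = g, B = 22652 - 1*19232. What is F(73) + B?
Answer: 3493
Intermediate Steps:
B = 3420 (B = 22652 - 19232 = 3420)
F(73) + B = 73 + 3420 = 3493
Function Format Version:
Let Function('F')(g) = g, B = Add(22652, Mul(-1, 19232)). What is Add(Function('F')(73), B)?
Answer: 3493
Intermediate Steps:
B = 3420 (B = Add(22652, -19232) = 3420)
Add(Function('F')(73), B) = Add(73, 3420) = 3493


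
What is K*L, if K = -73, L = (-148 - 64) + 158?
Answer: 3942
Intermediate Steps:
L = -54 (L = -212 + 158 = -54)
K*L = -73*(-54) = 3942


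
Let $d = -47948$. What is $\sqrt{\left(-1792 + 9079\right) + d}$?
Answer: $i \sqrt{40661} \approx 201.65 i$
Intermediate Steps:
$\sqrt{\left(-1792 + 9079\right) + d} = \sqrt{\left(-1792 + 9079\right) - 47948} = \sqrt{7287 - 47948} = \sqrt{-40661} = i \sqrt{40661}$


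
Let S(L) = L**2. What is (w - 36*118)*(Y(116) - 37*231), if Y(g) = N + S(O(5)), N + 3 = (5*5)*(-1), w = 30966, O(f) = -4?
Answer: -228679362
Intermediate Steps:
N = -28 (N = -3 + (5*5)*(-1) = -3 + 25*(-1) = -3 - 25 = -28)
Y(g) = -12 (Y(g) = -28 + (-4)**2 = -28 + 16 = -12)
(w - 36*118)*(Y(116) - 37*231) = (30966 - 36*118)*(-12 - 37*231) = (30966 - 4248)*(-12 - 8547) = 26718*(-8559) = -228679362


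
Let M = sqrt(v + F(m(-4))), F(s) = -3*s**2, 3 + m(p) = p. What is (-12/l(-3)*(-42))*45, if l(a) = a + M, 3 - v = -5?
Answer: -17010/37 - 5670*I*sqrt(139)/37 ≈ -459.73 - 1806.7*I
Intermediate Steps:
m(p) = -3 + p
v = 8 (v = 3 - 1*(-5) = 3 + 5 = 8)
M = I*sqrt(139) (M = sqrt(8 - 3*(-3 - 4)**2) = sqrt(8 - 3*(-7)**2) = sqrt(8 - 3*49) = sqrt(8 - 147) = sqrt(-139) = I*sqrt(139) ≈ 11.79*I)
l(a) = a + I*sqrt(139)
(-12/l(-3)*(-42))*45 = (-12/(-3 + I*sqrt(139))*(-42))*45 = (504/(-3 + I*sqrt(139)))*45 = 22680/(-3 + I*sqrt(139))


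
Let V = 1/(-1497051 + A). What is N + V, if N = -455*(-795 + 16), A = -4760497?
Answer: 2217956600859/6257548 ≈ 3.5445e+5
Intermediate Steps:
V = -1/6257548 (V = 1/(-1497051 - 4760497) = 1/(-6257548) = -1/6257548 ≈ -1.5981e-7)
N = 354445 (N = -455*(-779) = 354445)
N + V = 354445 - 1/6257548 = 2217956600859/6257548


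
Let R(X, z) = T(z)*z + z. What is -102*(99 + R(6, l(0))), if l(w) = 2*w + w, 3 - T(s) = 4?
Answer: -10098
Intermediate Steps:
T(s) = -1 (T(s) = 3 - 1*4 = 3 - 4 = -1)
l(w) = 3*w
R(X, z) = 0 (R(X, z) = -z + z = 0)
-102*(99 + R(6, l(0))) = -102*(99 + 0) = -102*99 = -10098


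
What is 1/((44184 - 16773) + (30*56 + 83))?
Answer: 1/29174 ≈ 3.4277e-5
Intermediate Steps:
1/((44184 - 16773) + (30*56 + 83)) = 1/(27411 + (1680 + 83)) = 1/(27411 + 1763) = 1/29174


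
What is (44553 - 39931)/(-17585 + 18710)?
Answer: 4622/1125 ≈ 4.1084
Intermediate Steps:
(44553 - 39931)/(-17585 + 18710) = 4622/1125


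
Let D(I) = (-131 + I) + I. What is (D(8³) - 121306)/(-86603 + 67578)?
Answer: 120413/19025 ≈ 6.3292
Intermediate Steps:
D(I) = -131 + 2*I
(D(8³) - 121306)/(-86603 + 67578) = ((-131 + 2*8³) - 121306)/(-86603 + 67578) = ((-131 + 2*512) - 121306)/(-19025) = ((-131 + 1024) - 121306)*(-1/19025) = (893 - 121306)*(-1/19025) = -120413*(-1/19025) = 120413/19025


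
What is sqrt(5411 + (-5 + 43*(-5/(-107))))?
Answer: sqrt(61916299)/107 ≈ 73.539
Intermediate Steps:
sqrt(5411 + (-5 + 43*(-5/(-107)))) = sqrt(5411 + (-5 + 43*(-5*(-1/107)))) = sqrt(5411 + (-5 + 43*(5/107))) = sqrt(5411 + (-5 + 215/107)) = sqrt(5411 - 320/107) = sqrt(578657/107) = sqrt(61916299)/107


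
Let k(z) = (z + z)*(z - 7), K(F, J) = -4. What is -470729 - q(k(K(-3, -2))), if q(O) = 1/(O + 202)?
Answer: -136511411/290 ≈ -4.7073e+5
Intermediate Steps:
k(z) = 2*z*(-7 + z) (k(z) = (2*z)*(-7 + z) = 2*z*(-7 + z))
q(O) = 1/(202 + O)
-470729 - q(k(K(-3, -2))) = -470729 - 1/(202 + 2*(-4)*(-7 - 4)) = -470729 - 1/(202 + 2*(-4)*(-11)) = -470729 - 1/(202 + 88) = -470729 - 1/290 = -136511411/290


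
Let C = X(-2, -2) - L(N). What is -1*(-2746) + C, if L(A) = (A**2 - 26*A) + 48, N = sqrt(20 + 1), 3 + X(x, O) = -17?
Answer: 2657 + 26*sqrt(21) ≈ 2776.1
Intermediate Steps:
X(x, O) = -20 (X(x, O) = -3 - 17 = -20)
N = sqrt(21) ≈ 4.5826
L(A) = 48 + A**2 - 26*A
C = -89 + 26*sqrt(21) (C = -20 - (48 + (sqrt(21))**2 - 26*sqrt(21)) = -20 - (48 + 21 - 26*sqrt(21)) = -20 - (69 - 26*sqrt(21)) = -20 + (-69 + 26*sqrt(21)) = -89 + 26*sqrt(21) ≈ 30.147)
-1*(-2746) + C = -1*(-2746) + (-89 + 26*sqrt(21)) = 2746 + (-89 + 26*sqrt(21)) = 2657 + 26*sqrt(21)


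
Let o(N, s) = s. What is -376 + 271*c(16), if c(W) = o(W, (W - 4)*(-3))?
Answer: -10132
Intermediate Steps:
c(W) = 12 - 3*W (c(W) = (W - 4)*(-3) = (-4 + W)*(-3) = 12 - 3*W)
-376 + 271*c(16) = -376 + 271*(12 - 3*16) = -376 + 271*(12 - 48) = -376 + 271*(-36) = -376 - 9756 = -10132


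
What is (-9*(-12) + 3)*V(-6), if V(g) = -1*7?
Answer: -777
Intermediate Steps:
V(g) = -7
(-9*(-12) + 3)*V(-6) = (-9*(-12) + 3)*(-7) = (108 + 3)*(-7) = 111*(-7) = -777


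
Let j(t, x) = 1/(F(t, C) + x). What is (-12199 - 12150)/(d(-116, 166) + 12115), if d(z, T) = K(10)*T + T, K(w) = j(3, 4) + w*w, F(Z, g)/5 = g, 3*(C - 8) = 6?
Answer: -50571/59990 ≈ -0.84299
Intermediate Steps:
C = 10 (C = 8 + (⅓)*6 = 8 + 2 = 10)
F(Z, g) = 5*g
j(t, x) = 1/(50 + x) (j(t, x) = 1/(5*10 + x) = 1/(50 + x))
K(w) = 1/54 + w² (K(w) = 1/(50 + 4) + w*w = 1/54 + w²)
d(z, T) = 5455*T/54 (d(z, T) = (1/54 + 10²)*T + T = (1/54 + 100)*T + T = 5401*T/54 + T = 5455*T/54)
(-12199 - 12150)/(d(-116, 166) + 12115) = (-12199 - 12150)/((5455/54)*166 + 12115) = -24349/(452765/27 + 12115) = -24349/779870/27 = -24349*27/779870 = -50571/59990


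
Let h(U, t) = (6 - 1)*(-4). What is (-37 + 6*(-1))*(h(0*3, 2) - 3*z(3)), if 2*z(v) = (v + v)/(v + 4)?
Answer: 6407/7 ≈ 915.29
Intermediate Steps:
z(v) = v/(4 + v) (z(v) = ((v + v)/(v + 4))/2 = ((2*v)/(4 + v))/2 = (2*v/(4 + v))/2 = v/(4 + v))
h(U, t) = -20 (h(U, t) = 5*(-4) = -20)
(-37 + 6*(-1))*(h(0*3, 2) - 3*z(3)) = (-37 + 6*(-1))*(-20 - 9/(4 + 3)) = (-37 - 6)*(-20 - 9/7) = -43*(-20 - 9/7) = -43*(-149/7) = 6407/7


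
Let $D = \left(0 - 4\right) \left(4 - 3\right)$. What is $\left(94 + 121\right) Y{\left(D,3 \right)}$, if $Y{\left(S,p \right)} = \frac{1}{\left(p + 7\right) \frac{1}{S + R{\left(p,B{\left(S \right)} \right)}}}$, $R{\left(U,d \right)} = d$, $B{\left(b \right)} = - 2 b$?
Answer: $86$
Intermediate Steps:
$D = -4$ ($D = \left(-4\right) 1 = -4$)
$Y{\left(S,p \right)} = - \frac{S}{7 + p}$ ($Y{\left(S,p \right)} = \frac{1}{\left(p + 7\right) \frac{1}{S - 2 S}} = \frac{1}{\left(7 + p\right) \frac{1}{\left(-1\right) S}} = \frac{1}{\left(7 + p\right) \left(- \frac{1}{S}\right)} = \frac{1}{\left(-1\right) \frac{1}{S} \left(7 + p\right)} = - \frac{S}{7 + p}$)
$\left(94 + 121\right) Y{\left(D,3 \right)} = \left(94 + 121\right) \left(\left(-1\right) \left(-4\right) \frac{1}{7 + 3}\right) = 215 \left(\left(-1\right) \left(-4\right) \frac{1}{10}\right) = 215 \cdot \frac{2}{5} = 86$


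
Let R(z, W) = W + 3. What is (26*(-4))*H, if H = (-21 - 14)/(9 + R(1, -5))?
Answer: 520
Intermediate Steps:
R(z, W) = 3 + W
H = -5 (H = (-21 - 14)/(9 + (3 - 5)) = -35/(9 - 2) = -35/7 = -35*⅐ = -5)
(26*(-4))*H = (26*(-4))*(-5) = -104*(-5) = 520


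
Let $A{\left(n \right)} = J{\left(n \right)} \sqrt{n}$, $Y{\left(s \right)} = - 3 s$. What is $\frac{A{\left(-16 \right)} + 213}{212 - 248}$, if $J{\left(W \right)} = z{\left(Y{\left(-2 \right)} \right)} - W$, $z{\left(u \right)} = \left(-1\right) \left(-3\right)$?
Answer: $- \frac{71}{12} - \frac{19 i}{9} \approx -5.9167 - 2.1111 i$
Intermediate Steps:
$z{\left(u \right)} = 3$
$J{\left(W \right)} = 3 - W$
$A{\left(n \right)} = \sqrt{n} \left(3 - n\right)$ ($A{\left(n \right)} = \left(3 - n\right) \sqrt{n} = \sqrt{n} \left(3 - n\right)$)
$\frac{A{\left(-16 \right)} + 213}{212 - 248} = \frac{\sqrt{-16} \left(3 - -16\right) + 213}{212 - 248} = \frac{4 i \left(3 + 16\right) + 213}{-36} = \left(4 i 19 + 213\right) \left(- \frac{1}{36}\right) = \left(76 i + 213\right) \left(- \frac{1}{36}\right) = \left(213 + 76 i\right) \left(- \frac{1}{36}\right) = - \frac{71}{12} - \frac{19 i}{9}$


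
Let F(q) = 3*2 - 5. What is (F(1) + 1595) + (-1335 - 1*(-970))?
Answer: 1231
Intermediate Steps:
F(q) = 1 (F(q) = 6 - 5 = 1)
(F(1) + 1595) + (-1335 - 1*(-970)) = (1 + 1595) + (-1335 - 1*(-970)) = 1596 + (-1335 + 970) = 1596 - 365 = 1231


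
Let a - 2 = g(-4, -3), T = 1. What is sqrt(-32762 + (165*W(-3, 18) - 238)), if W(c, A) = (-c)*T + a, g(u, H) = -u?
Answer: I*sqrt(31515) ≈ 177.52*I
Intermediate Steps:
a = 6 (a = 2 - 1*(-4) = 2 + 4 = 6)
W(c, A) = 6 - c (W(c, A) = -c*1 + 6 = -c + 6 = 6 - c)
sqrt(-32762 + (165*W(-3, 18) - 238)) = sqrt(-32762 + (165*(6 - 1*(-3)) - 238)) = sqrt(-32762 + (165*(6 + 3) - 238)) = sqrt(-32762 + (165*9 - 238)) = sqrt(-32762 + (1485 - 238)) = sqrt(-32762 + 1247) = sqrt(-31515) = I*sqrt(31515)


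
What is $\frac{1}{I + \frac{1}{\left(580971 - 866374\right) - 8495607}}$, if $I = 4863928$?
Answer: $\frac{8781010}{42710200407279} \approx 2.056 \cdot 10^{-7}$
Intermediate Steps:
$\frac{1}{I + \frac{1}{\left(580971 - 866374\right) - 8495607}} = \frac{1}{4863928 + \frac{1}{\left(580971 - 866374\right) - 8495607}} = \frac{1}{4863928 + \frac{1}{-285403 - 8495607}} = \frac{1}{4863928 + \frac{1}{-8781010}} = \frac{1}{4863928 - \frac{1}{8781010}} = \frac{1}{\frac{42710200407279}{8781010}} = \frac{8781010}{42710200407279}$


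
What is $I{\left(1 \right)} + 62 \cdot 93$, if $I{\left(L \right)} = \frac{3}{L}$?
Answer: $5769$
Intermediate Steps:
$I{\left(1 \right)} + 62 \cdot 93 = \frac{3}{1} + 62 \cdot 93 = 3 \cdot 1 + 5766 = 3 + 5766 = 5769$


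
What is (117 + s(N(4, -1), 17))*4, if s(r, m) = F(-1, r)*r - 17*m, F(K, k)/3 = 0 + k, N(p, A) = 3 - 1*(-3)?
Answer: -256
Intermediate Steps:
N(p, A) = 6 (N(p, A) = 3 + 3 = 6)
F(K, k) = 3*k (F(K, k) = 3*(0 + k) = 3*k)
s(r, m) = -17*m + 3*r² (s(r, m) = (3*r)*r - 17*m = 3*r² - 17*m = -17*m + 3*r²)
(117 + s(N(4, -1), 17))*4 = (117 + (-17*17 + 3*6²))*4 = (117 + (-289 + 3*36))*4 = (117 + (-289 + 108))*4 = (117 - 181)*4 = -64*4 = -256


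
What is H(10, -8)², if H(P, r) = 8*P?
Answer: 6400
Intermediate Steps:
H(10, -8)² = (8*10)² = 80² = 6400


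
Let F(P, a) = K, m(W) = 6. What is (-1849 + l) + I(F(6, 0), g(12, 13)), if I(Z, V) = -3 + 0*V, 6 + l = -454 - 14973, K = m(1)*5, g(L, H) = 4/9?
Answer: -17285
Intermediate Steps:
g(L, H) = 4/9 (g(L, H) = 4*(⅑) = 4/9)
K = 30 (K = 6*5 = 30)
F(P, a) = 30
l = -15433 (l = -6 + (-454 - 14973) = -6 - 15427 = -15433)
I(Z, V) = -3 (I(Z, V) = -3 + 0 = -3)
(-1849 + l) + I(F(6, 0), g(12, 13)) = (-1849 - 15433) - 3 = -17282 - 3 = -17285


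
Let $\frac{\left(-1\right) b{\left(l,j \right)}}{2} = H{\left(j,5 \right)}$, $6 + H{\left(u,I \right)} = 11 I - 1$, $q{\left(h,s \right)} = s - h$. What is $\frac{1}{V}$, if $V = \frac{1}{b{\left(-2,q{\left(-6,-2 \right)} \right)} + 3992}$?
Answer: $3896$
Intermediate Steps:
$H{\left(u,I \right)} = -7 + 11 I$ ($H{\left(u,I \right)} = -6 + \left(11 I - 1\right) = -6 + \left(-1 + 11 I\right) = -7 + 11 I$)
$b{\left(l,j \right)} = -96$ ($b{\left(l,j \right)} = - 2 \left(-7 + 11 \cdot 5\right) = - 2 \left(-7 + 55\right) = \left(-2\right) 48 = -96$)
$V = \frac{1}{3896}$ ($V = \frac{1}{-96 + 3992} = \frac{1}{3896} \approx 0.00025667$)
$\frac{1}{V} = \frac{1}{\frac{1}{3896}} = 3896$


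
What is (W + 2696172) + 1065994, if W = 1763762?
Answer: 5525928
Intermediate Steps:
(W + 2696172) + 1065994 = (1763762 + 2696172) + 1065994 = 4459934 + 1065994 = 5525928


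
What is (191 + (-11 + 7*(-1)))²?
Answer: 29929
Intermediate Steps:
(191 + (-11 + 7*(-1)))² = (191 + (-11 - 7))² = (191 - 18)² = 173² = 29929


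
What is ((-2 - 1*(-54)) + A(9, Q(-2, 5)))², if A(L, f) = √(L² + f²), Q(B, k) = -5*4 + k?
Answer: 3010 + 312*√34 ≈ 4829.3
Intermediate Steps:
Q(B, k) = -20 + k
((-2 - 1*(-54)) + A(9, Q(-2, 5)))² = ((-2 - 1*(-54)) + √(9² + (-20 + 5)²))² = ((-2 + 54) + √(81 + (-15)²))² = (52 + √(81 + 225))² = (52 + √306)² = (52 + 3*√34)²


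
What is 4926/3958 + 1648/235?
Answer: 3840197/465065 ≈ 8.2573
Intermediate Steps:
4926/3958 + 1648/235 = 4926*(1/3958) + 1648*(1/235) = 2463/1979 + 1648/235 = 3840197/465065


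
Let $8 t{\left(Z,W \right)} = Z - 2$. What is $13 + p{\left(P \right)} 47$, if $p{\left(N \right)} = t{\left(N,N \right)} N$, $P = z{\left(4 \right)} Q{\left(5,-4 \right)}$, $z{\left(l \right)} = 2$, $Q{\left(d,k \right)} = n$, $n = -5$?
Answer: $718$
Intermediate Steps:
$Q{\left(d,k \right)} = -5$
$P = -10$ ($P = 2 \left(-5\right) = -10$)
$t{\left(Z,W \right)} = - \frac{1}{4} + \frac{Z}{8}$ ($t{\left(Z,W \right)} = \frac{Z - 2}{8} = \frac{-2 + Z}{8} = - \frac{1}{4} + \frac{Z}{8}$)
$p{\left(N \right)} = N \left(- \frac{1}{4} + \frac{N}{8}\right)$ ($p{\left(N \right)} = \left(- \frac{1}{4} + \frac{N}{8}\right) N = N \left(- \frac{1}{4} + \frac{N}{8}\right)$)
$13 + p{\left(P \right)} 47 = 13 + \frac{1}{8} \left(-10\right) \left(-2 - 10\right) 47 = 13 + \frac{1}{8} \left(-10\right) \left(-12\right) 47 = 13 + 15 \cdot 47 = 13 + 705 = 718$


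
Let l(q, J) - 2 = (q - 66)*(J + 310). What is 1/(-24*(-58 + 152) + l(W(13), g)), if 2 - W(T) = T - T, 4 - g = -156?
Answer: -1/32334 ≈ -3.0927e-5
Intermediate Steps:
g = 160 (g = 4 - 1*(-156) = 4 + 156 = 160)
W(T) = 2 (W(T) = 2 - (T - T) = 2 - 1*0 = 2 + 0 = 2)
l(q, J) = 2 + (-66 + q)*(310 + J) (l(q, J) = 2 + (q - 66)*(J + 310) = 2 + (-66 + q)*(310 + J))
1/(-24*(-58 + 152) + l(W(13), g)) = 1/(-24*(-58 + 152) + (-20458 - 66*160 + 310*2 + 160*2)) = 1/(-24*94 + (-20458 - 10560 + 620 + 320)) = 1/(-2256 - 30078) = 1/(-32334) = -1/32334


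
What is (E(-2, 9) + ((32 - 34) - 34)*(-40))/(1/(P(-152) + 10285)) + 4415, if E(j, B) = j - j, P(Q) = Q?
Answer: 14595935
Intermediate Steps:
E(j, B) = 0
(E(-2, 9) + ((32 - 34) - 34)*(-40))/(1/(P(-152) + 10285)) + 4415 = (0 + ((32 - 34) - 34)*(-40))/(1/(-152 + 10285)) + 4415 = (0 + (-2 - 34)*(-40))/(1/10133) + 4415 = (0 - 36*(-40))/(1/10133) + 4415 = (0 + 1440)*10133 + 4415 = 1440*10133 + 4415 = 14591520 + 4415 = 14595935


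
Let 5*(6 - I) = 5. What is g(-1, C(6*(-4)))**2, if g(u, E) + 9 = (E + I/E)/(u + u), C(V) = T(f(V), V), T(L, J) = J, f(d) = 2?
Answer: 22201/2304 ≈ 9.6358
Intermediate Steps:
I = 5 (I = 6 - 1/5*5 = 6 - 1 = 5)
C(V) = V
g(u, E) = -9 + (E + 5/E)/(2*u) (g(u, E) = -9 + (E + 5/E)/(u + u) = -9 + (E + 5/E)/((2*u)) = -9 + (E + 5/E)*(1/(2*u)) = -9 + (E + 5/E)/(2*u))
g(-1, C(6*(-4)))**2 = (-9 + (1/2)*(6*(-4))/(-1) + (5/2)/((6*(-4))*(-1)))**2 = (-9 + (1/2)*(-24)*(-1) + (5/2)*(-1)/(-24))**2 = (-9 + 12 + (5/2)*(-1/24)*(-1))**2 = (-9 + 12 + 5/48)**2 = (149/48)**2 = 22201/2304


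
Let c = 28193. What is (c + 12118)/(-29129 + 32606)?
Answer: 13437/1159 ≈ 11.594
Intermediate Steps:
(c + 12118)/(-29129 + 32606) = (28193 + 12118)/(-29129 + 32606) = 40311/3477 = 40311*(1/3477) = 13437/1159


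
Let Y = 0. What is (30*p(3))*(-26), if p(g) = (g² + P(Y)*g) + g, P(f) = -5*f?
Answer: -9360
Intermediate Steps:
p(g) = g + g² (p(g) = (g² + (-5*0)*g) + g = (g² + 0*g) + g = (g² + 0) + g = g² + g = g + g²)
(30*p(3))*(-26) = (30*(3*(1 + 3)))*(-26) = (30*(3*4))*(-26) = (30*12)*(-26) = 360*(-26) = -9360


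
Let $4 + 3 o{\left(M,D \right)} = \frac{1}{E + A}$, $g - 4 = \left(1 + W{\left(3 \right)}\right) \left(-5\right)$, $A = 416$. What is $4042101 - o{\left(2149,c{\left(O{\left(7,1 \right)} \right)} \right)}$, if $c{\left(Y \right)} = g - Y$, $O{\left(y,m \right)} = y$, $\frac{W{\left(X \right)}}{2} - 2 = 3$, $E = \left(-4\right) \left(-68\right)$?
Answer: $\frac{2780966405}{688} \approx 4.0421 \cdot 10^{6}$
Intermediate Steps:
$E = 272$
$W{\left(X \right)} = 10$ ($W{\left(X \right)} = 4 + 2 \cdot 3 = 4 + 6 = 10$)
$g = -51$ ($g = 4 + \left(1 + 10\right) \left(-5\right) = 4 + 11 \left(-5\right) = 4 - 55 = -51$)
$c{\left(Y \right)} = -51 - Y$
$o{\left(M,D \right)} = - \frac{917}{688}$ ($o{\left(M,D \right)} = - \frac{4}{3} + \frac{1}{3 \left(272 + 416\right)} = - \frac{4}{3} + \frac{1}{3 \cdot 688} = - \frac{4}{3} + \frac{1}{3} \cdot \frac{1}{688} = - \frac{4}{3} + \frac{1}{2064} = - \frac{917}{688}$)
$4042101 - o{\left(2149,c{\left(O{\left(7,1 \right)} \right)} \right)} = 4042101 - - \frac{917}{688} = 4042101 + \frac{917}{688} = \frac{2780966405}{688}$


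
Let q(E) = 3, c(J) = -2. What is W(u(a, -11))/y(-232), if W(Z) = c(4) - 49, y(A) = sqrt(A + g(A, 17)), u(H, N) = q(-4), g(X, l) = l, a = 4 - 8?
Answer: 51*I*sqrt(215)/215 ≈ 3.4782*I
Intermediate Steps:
a = -4
u(H, N) = 3
y(A) = sqrt(17 + A) (y(A) = sqrt(A + 17) = sqrt(17 + A))
W(Z) = -51 (W(Z) = -2 - 49 = -51)
W(u(a, -11))/y(-232) = -51/sqrt(17 - 232) = -51*(-I*sqrt(215)/215) = -(-51)*I*sqrt(215)/215 = 51*I*sqrt(215)/215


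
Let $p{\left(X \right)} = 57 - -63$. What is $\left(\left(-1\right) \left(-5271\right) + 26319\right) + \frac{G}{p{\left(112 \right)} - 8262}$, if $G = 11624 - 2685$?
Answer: $\frac{257196841}{8142} \approx 31589.0$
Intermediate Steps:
$p{\left(X \right)} = 120$ ($p{\left(X \right)} = 57 + 63 = 120$)
$G = 8939$ ($G = 11624 - 2685 = 8939$)
$\left(\left(-1\right) \left(-5271\right) + 26319\right) + \frac{G}{p{\left(112 \right)} - 8262} = \left(\left(-1\right) \left(-5271\right) + 26319\right) + \frac{8939}{120 - 8262} = \left(5271 + 26319\right) + \frac{8939}{120 - 8262} = 31590 + \frac{8939}{-8142} = 31590 + 8939 \left(- \frac{1}{8142}\right) = 31590 - \frac{8939}{8142} = \frac{257196841}{8142}$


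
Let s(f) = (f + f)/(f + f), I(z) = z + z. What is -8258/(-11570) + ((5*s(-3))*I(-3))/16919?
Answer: 69685001/97876415 ≈ 0.71197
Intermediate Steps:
I(z) = 2*z
s(f) = 1 (s(f) = (2*f)/((2*f)) = (2*f)*(1/(2*f)) = 1)
-8258/(-11570) + ((5*s(-3))*I(-3))/16919 = -8258/(-11570) + ((5*1)*(2*(-3)))/16919 = -8258*(-1/11570) + (5*(-6))*(1/16919) = 4129/5785 - 30*1/16919 = 4129/5785 - 30/16919 = 69685001/97876415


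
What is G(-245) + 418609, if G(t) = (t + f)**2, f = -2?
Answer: 479618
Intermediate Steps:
G(t) = (-2 + t)**2 (G(t) = (t - 2)**2 = (-2 + t)**2)
G(-245) + 418609 = (-2 - 245)**2 + 418609 = (-247)**2 + 418609 = 61009 + 418609 = 479618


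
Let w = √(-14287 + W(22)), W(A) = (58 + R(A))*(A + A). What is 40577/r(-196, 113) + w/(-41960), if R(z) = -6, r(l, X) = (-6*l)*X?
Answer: 40577/132888 - 13*I*√71/41960 ≈ 0.30535 - 0.0026106*I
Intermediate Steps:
r(l, X) = -6*X*l
W(A) = 104*A (W(A) = (58 - 6)*(A + A) = 52*(2*A) = 104*A)
w = 13*I*√71 (w = √(-14287 + 104*22) = √(-14287 + 2288) = √(-11999) = 13*I*√71 ≈ 109.54*I)
40577/r(-196, 113) + w/(-41960) = 40577/((-6*113*(-196))) + (13*I*√71)/(-41960) = 40577/132888 + (13*I*√71)*(-1/41960) = 40577*(1/132888) - 13*I*√71/41960 = 40577/132888 - 13*I*√71/41960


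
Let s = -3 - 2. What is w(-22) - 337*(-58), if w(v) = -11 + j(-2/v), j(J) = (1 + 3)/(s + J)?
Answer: 527423/27 ≈ 19534.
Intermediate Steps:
s = -5
j(J) = 4/(-5 + J) (j(J) = (1 + 3)/(-5 + J) = 4/(-5 + J))
w(v) = -11 + 4/(-5 - 2/v)
w(-22) - 337*(-58) = (-22 - 59*(-22))/(2 + 5*(-22)) - 337*(-58) = (-22 + 1298)/(2 - 110) + 19546 = 1276/(-108) + 19546 = -1/108*1276 + 19546 = -319/27 + 19546 = 527423/27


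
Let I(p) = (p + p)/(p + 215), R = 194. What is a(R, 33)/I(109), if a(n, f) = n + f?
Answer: 36774/109 ≈ 337.38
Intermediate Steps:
a(n, f) = f + n
I(p) = 2*p/(215 + p) (I(p) = (2*p)/(215 + p) = 2*p/(215 + p))
a(R, 33)/I(109) = (33 + 194)/((2*109/(215 + 109))) = 227/((2*109/324)) = 227/((2*109*(1/324))) = 227/(109/162) = 227*(162/109) = 36774/109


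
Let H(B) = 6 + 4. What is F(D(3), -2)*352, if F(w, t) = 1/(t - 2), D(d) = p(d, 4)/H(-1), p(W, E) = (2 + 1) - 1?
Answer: -88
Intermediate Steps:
H(B) = 10
p(W, E) = 2 (p(W, E) = 3 - 1 = 2)
D(d) = ⅕ (D(d) = 2/10 = 2*(⅒) = ⅕)
F(w, t) = 1/(-2 + t)
F(D(3), -2)*352 = 352/(-2 - 2) = 352/(-4) = -¼*352 = -88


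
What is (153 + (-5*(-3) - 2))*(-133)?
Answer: -22078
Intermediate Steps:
(153 + (-5*(-3) - 2))*(-133) = (153 + (15 - 2))*(-133) = (153 + 13)*(-133) = 166*(-133) = -22078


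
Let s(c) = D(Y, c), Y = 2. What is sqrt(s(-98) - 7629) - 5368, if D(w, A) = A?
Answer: -5368 + I*sqrt(7727) ≈ -5368.0 + 87.903*I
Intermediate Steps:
s(c) = c
sqrt(s(-98) - 7629) - 5368 = sqrt(-98 - 7629) - 5368 = sqrt(-7727) - 5368 = I*sqrt(7727) - 5368 = -5368 + I*sqrt(7727)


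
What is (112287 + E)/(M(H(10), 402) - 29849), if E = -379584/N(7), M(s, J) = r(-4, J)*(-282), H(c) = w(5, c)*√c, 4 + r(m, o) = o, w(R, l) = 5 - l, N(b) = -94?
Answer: -5467281/6677995 ≈ -0.81870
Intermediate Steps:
r(m, o) = -4 + o
H(c) = √c*(5 - c) (H(c) = (5 - c)*√c = √c*(5 - c))
M(s, J) = 1128 - 282*J (M(s, J) = (-4 + J)*(-282) = 1128 - 282*J)
E = 189792/47 (E = -379584/(-94) = -379584*(-1/94) = 189792/47 ≈ 4038.1)
(112287 + E)/(M(H(10), 402) - 29849) = (112287 + 189792/47)/((1128 - 282*402) - 29849) = 5467281/(47*((1128 - 113364) - 29849)) = 5467281/(47*(-112236 - 29849)) = (5467281/47)/(-142085) = (5467281/47)*(-1/142085) = -5467281/6677995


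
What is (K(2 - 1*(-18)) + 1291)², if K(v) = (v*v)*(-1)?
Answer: 793881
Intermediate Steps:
K(v) = -v² (K(v) = v²*(-1) = -v²)
(K(2 - 1*(-18)) + 1291)² = (-(2 - 1*(-18))² + 1291)² = (-(2 + 18)² + 1291)² = (-1*20² + 1291)² = (-1*400 + 1291)² = (-400 + 1291)² = 891² = 793881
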